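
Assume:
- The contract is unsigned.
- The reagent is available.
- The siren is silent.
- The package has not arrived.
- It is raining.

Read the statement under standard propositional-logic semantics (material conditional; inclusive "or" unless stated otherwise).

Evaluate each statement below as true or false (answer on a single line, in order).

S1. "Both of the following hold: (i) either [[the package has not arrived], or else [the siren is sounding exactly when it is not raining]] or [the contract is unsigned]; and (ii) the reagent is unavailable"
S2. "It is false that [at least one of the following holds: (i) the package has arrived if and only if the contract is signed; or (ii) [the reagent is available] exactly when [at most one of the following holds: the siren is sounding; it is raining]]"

Let K = "the package has arrived" (F), M = "the siren is sounding" (F), P = "it is raining" (T), Q = "the contract is signed" (F), U = "the reagent is available" (T).

S1: Parsed as ((~K | (M <-> ~P)) | ~Q) & ~U

~K = ~F = T
~P = ~T = F
M <-> ~P = F <-> F = T
~K | (M <-> ~P) = T | T = T
~Q = ~F = T
(~K | (M <-> ~P)) | ~Q = T | T = T
~U = ~T = F
((~K | (M <-> ~P)) | ~Q) & ~U = T & F = F
So S1 is false.

S2: Parsed as ~((K <-> Q) | (U <-> (M nand P)))

K <-> Q = F <-> F = T
M nand P = F nand T = T
U <-> (M nand P) = T <-> T = T
(K <-> Q) | (U <-> (M nand P)) = T | T = T
~((K <-> Q) | (U <-> (M nand P))) = ~T = F
Hence S2 is false.

S1 false; S2 false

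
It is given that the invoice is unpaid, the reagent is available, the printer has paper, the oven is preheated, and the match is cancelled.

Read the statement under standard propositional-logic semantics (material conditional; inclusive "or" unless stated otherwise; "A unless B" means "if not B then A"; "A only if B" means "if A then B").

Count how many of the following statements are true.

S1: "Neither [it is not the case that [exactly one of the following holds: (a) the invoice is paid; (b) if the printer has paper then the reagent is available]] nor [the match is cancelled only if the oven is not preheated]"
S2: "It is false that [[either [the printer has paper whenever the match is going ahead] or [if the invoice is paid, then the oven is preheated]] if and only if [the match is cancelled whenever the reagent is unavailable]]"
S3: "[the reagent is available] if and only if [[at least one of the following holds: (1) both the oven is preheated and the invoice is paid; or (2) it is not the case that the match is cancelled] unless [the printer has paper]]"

Let P = "the invoice is paid" (F), R = "the printer has paper" (T), Q = "the reagent is available" (T), U = "the match is cancelled" (T), S = "the oven is preheated" (T).

S1: In symbols: ¬(P ⊕ (R → Q)) ↓ (U → ¬S)

R → Q = T → T = T
P ⊕ (R → Q) = F ⊕ T = T
¬(P ⊕ (R → Q)) = ¬T = F
¬S = ¬T = F
U → ¬S = T → F = F
¬(P ⊕ (R → Q)) ↓ (U → ¬S) = F ↓ F = T
So S1 is true.

S2: In symbols: ¬(((¬U → R) ∨ (P → S)) ↔ (¬Q → U))

¬U = ¬T = F
¬U → R = F → T = T
P → S = F → T = T
(¬U → R) ∨ (P → S) = T ∨ T = T
¬Q = ¬T = F
¬Q → U = F → T = T
((¬U → R) ∨ (P → S)) ↔ (¬Q → U) = T ↔ T = T
¬(((¬U → R) ∨ (P → S)) ↔ (¬Q → U)) = ¬T = F
So S2 is false.

S3: Formalization: Q ↔ (((S ∧ P) ∨ ¬U) ∨ R)

S ∧ P = T ∧ F = F
¬U = ¬T = F
(S ∧ P) ∨ ¬U = F ∨ F = F
((S ∧ P) ∨ ¬U) ∨ R = F ∨ T = T
Q ↔ (((S ∧ P) ∨ ¬U) ∨ R) = T ↔ T = T
Thus S3 is true.

Count: 2.

2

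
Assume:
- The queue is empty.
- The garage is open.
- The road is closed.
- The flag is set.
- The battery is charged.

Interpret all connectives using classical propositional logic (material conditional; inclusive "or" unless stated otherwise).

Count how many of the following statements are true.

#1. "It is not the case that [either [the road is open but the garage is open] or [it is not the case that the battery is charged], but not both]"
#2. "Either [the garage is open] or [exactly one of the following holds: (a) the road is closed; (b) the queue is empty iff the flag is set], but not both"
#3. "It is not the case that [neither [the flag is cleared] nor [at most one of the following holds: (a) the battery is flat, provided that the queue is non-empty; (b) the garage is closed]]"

Let R = "the road is closed" (T), Q = "the garage is closed" (F), U = "the battery is charged" (T), P = "the queue is empty" (T), S = "the flag is set" (T).

#1: Formalization: ¬((¬R ∧ ¬Q) ⊕ ¬U)

¬R = ¬T = F
¬Q = ¬F = T
¬R ∧ ¬Q = F ∧ T = F
¬U = ¬T = F
(¬R ∧ ¬Q) ⊕ ¬U = F ⊕ F = F
¬((¬R ∧ ¬Q) ⊕ ¬U) = ¬F = T
Hence #1 is true.

#2: This is ¬Q ⊕ (R ⊕ (P ↔ S)).

¬Q = ¬F = T
P ↔ S = T ↔ T = T
R ⊕ (P ↔ S) = T ⊕ T = F
¬Q ⊕ (R ⊕ (P ↔ S)) = T ⊕ F = T
Hence #2 is true.

#3: Formalization: ¬(¬S ↓ ((¬P → ¬U) ↑ Q))

¬S = ¬T = F
¬P = ¬T = F
¬U = ¬T = F
¬P → ¬U = F → F = T
(¬P → ¬U) ↑ Q = T ↑ F = T
¬S ↓ ((¬P → ¬U) ↑ Q) = F ↓ T = F
¬(¬S ↓ ((¬P → ¬U) ↑ Q)) = ¬F = T
So #3 is true.

Count: 3.

3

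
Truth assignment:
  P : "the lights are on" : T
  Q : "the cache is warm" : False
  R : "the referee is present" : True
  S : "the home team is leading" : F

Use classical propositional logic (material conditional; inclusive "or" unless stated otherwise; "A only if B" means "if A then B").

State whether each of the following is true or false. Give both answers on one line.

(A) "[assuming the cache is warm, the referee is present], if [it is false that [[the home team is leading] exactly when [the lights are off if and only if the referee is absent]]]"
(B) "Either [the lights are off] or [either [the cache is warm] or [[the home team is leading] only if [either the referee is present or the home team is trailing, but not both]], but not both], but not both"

(A): This is ¬(S ↔ (¬P ↔ ¬R)) → (Q → R).

¬P = ¬T = F
¬R = ¬T = F
¬P ↔ ¬R = F ↔ F = T
S ↔ (¬P ↔ ¬R) = F ↔ T = F
¬(S ↔ (¬P ↔ ¬R)) = ¬F = T
Q → R = F → T = T
¬(S ↔ (¬P ↔ ¬R)) → (Q → R) = T → T = T
Hence (A) is true.

(B): Formalization: ¬P ⊕ (Q ⊕ (S → (R ⊕ ¬S)))

¬P = ¬T = F
¬S = ¬F = T
R ⊕ ¬S = T ⊕ T = F
S → (R ⊕ ¬S) = F → F = T
Q ⊕ (S → (R ⊕ ¬S)) = F ⊕ T = T
¬P ⊕ (Q ⊕ (S → (R ⊕ ¬S))) = F ⊕ T = T
So (B) is true.

(A) T, (B) T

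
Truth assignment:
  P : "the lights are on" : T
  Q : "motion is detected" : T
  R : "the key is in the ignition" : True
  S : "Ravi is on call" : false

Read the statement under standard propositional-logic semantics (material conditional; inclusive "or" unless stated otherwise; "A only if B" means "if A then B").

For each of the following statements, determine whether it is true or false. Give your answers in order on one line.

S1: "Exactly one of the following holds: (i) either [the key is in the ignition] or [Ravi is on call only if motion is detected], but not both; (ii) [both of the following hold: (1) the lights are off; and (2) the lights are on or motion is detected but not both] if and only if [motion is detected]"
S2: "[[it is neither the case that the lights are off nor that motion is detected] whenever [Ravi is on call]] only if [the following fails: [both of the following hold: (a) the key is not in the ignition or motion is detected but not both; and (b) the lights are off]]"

S1: In symbols: (R ⊕ (S → Q)) ⊕ ((¬P ∧ (P ⊕ Q)) ↔ Q)

S → Q = F → T = T
R ⊕ (S → Q) = T ⊕ T = F
¬P = ¬T = F
P ⊕ Q = T ⊕ T = F
¬P ∧ (P ⊕ Q) = F ∧ F = F
(¬P ∧ (P ⊕ Q)) ↔ Q = F ↔ T = F
(R ⊕ (S → Q)) ⊕ ((¬P ∧ (P ⊕ Q)) ↔ Q) = F ⊕ F = F
Hence S1 is false.

S2: Formalization: (S → (¬P ↓ Q)) → ¬((¬R ⊕ Q) ∧ ¬P)

¬P = ¬T = F
¬P ↓ Q = F ↓ T = F
S → (¬P ↓ Q) = F → F = T
¬R = ¬T = F
¬R ⊕ Q = F ⊕ T = T
¬P = ¬T = F
(¬R ⊕ Q) ∧ ¬P = T ∧ F = F
¬((¬R ⊕ Q) ∧ ¬P) = ¬F = T
(S → (¬P ↓ Q)) → ¬((¬R ⊕ Q) ∧ ¬P) = T → T = T
Thus S2 is true.

S1 False, S2 True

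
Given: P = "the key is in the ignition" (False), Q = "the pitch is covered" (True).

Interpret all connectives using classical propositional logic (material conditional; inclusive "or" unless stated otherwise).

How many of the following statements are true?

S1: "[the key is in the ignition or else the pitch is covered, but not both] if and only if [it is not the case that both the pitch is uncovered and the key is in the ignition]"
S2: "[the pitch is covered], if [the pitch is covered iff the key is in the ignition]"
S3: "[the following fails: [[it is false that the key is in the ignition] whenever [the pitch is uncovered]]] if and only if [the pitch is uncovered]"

3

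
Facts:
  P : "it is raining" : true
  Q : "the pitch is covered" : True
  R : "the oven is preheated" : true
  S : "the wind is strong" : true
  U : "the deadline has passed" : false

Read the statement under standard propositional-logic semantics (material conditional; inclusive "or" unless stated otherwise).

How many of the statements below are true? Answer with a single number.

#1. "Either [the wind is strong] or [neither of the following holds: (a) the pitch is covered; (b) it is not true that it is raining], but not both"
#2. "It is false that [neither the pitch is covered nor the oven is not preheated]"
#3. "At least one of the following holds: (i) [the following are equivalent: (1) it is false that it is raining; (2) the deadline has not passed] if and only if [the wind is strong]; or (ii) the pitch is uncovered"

#1: This is S xor (Q nor ~P).

~P = ~T = F
Q nor ~P = T nor F = F
S xor (Q nor ~P) = T xor F = T
So #1 is true.

#2: This is ~(Q nor ~R).

~R = ~T = F
Q nor ~R = T nor F = F
~(Q nor ~R) = ~F = T
Hence #2 is true.

#3: In symbols: ((~P <-> ~U) <-> S) | ~Q

~P = ~T = F
~U = ~F = T
~P <-> ~U = F <-> T = F
(~P <-> ~U) <-> S = F <-> T = F
~Q = ~T = F
((~P <-> ~U) <-> S) | ~Q = F | F = F
Thus #3 is false.

Count: 2.

2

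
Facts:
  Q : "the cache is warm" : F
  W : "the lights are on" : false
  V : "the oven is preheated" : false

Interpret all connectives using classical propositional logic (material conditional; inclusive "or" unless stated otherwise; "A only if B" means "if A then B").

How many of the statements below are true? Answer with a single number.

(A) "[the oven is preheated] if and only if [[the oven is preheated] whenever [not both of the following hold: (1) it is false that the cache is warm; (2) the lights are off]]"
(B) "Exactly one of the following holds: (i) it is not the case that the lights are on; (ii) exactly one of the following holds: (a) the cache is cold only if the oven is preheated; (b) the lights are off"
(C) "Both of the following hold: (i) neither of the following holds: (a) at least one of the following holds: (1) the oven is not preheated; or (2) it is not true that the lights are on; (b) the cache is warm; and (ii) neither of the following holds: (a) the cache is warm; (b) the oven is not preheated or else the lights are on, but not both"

(A): This is V <-> ((~Q nand ~W) -> V).

~Q = ~F = T
~W = ~F = T
~Q nand ~W = T nand T = F
(~Q nand ~W) -> V = F -> F = T
V <-> ((~Q nand ~W) -> V) = F <-> T = F
So (A) is false.

(B): This is ~W xor ((~Q -> V) xor ~W).

~W = ~F = T
~Q = ~F = T
~Q -> V = T -> F = F
~W = ~F = T
(~Q -> V) xor ~W = F xor T = T
~W xor ((~Q -> V) xor ~W) = T xor T = F
So (B) is false.

(C): This is ((~V | ~W) nor Q) & (Q nor (~V xor W)).

~V = ~F = T
~W = ~F = T
~V | ~W = T | T = T
(~V | ~W) nor Q = T nor F = F
~V = ~F = T
~V xor W = T xor F = T
Q nor (~V xor W) = F nor T = F
((~V | ~W) nor Q) & (Q nor (~V xor W)) = F & F = F
So (C) is false.

Count: 0.

0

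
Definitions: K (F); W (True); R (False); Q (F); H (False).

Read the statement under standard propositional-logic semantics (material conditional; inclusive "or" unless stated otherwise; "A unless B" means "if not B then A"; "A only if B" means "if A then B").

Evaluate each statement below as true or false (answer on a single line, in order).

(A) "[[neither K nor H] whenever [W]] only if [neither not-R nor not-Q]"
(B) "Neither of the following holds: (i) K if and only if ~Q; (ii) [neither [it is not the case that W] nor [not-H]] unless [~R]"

(A) false / (B) false

(A): In symbols: (W -> (K nor H)) -> (not R nor not Q)

K nor H = False nor False = True
W -> (K nor H) = True -> True = True
not R = not False = True
not Q = not False = True
not R nor not Q = True nor True = False
(W -> (K nor H)) -> (not R nor not Q) = True -> False = False
So (A) is false.

(B): Formalization: (K iff not Q) nor ((not W nor not H) or not R)

not Q = not False = True
K iff not Q = False iff True = False
not W = not True = False
not H = not False = True
not W nor not H = False nor True = False
not R = not False = True
(not W nor not H) or not R = False or True = True
(K iff not Q) nor ((not W nor not H) or not R) = False nor True = False
Thus (B) is false.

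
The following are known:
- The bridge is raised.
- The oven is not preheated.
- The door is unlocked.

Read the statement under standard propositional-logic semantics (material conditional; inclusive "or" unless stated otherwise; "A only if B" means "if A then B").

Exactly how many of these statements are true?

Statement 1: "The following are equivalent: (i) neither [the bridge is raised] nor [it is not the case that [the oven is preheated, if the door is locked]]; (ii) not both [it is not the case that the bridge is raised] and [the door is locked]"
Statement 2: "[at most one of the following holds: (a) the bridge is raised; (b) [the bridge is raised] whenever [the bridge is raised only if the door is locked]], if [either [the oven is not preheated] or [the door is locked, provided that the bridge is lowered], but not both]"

1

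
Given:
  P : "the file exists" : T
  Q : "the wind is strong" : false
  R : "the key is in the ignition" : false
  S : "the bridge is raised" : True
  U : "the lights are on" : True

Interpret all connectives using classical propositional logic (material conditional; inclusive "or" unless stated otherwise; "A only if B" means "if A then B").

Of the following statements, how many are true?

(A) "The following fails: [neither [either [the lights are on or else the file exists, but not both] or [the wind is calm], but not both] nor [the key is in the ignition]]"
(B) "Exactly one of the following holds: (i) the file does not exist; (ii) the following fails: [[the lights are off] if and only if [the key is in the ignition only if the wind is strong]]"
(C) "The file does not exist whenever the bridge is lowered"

3

(A): Parsed as ~(((U xor P) xor ~Q) nor R)

U xor P = T xor T = F
~Q = ~F = T
(U xor P) xor ~Q = F xor T = T
((U xor P) xor ~Q) nor R = T nor F = F
~(((U xor P) xor ~Q) nor R) = ~F = T
Hence (A) is true.

(B): Formalization: ~P xor ~(~U <-> (R -> Q))

~P = ~T = F
~U = ~T = F
R -> Q = F -> F = T
~U <-> (R -> Q) = F <-> T = F
~(~U <-> (R -> Q)) = ~F = T
~P xor ~(~U <-> (R -> Q)) = F xor T = T
Hence (B) is true.

(C): This is ~S -> ~P.

~S = ~T = F
~P = ~T = F
~S -> ~P = F -> F = T
Hence (C) is true.

Count: 3.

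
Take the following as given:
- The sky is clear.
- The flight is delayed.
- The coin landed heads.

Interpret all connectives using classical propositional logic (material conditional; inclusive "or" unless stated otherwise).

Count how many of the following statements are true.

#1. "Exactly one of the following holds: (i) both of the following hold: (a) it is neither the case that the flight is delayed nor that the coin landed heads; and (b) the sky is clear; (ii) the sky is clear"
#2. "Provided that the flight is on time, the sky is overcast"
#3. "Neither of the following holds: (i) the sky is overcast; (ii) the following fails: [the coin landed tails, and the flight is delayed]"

2

Let Q = "the flight is delayed" (T), R = "the coin landed heads" (T), P = "the sky is overcast" (F).

#1: In symbols: ((Q nor R) & ~P) xor ~P

Q nor R = T nor T = F
~P = ~F = T
(Q nor R) & ~P = F & T = F
~P = ~F = T
((Q nor R) & ~P) xor ~P = F xor T = T
So #1 is true.

#2: This is ~Q -> P.

~Q = ~T = F
~Q -> P = F -> F = T
So #2 is true.

#3: This is P nor ~(~R & Q).

~R = ~T = F
~R & Q = F & T = F
~(~R & Q) = ~F = T
P nor ~(~R & Q) = F nor T = F
Hence #3 is false.

Count: 2.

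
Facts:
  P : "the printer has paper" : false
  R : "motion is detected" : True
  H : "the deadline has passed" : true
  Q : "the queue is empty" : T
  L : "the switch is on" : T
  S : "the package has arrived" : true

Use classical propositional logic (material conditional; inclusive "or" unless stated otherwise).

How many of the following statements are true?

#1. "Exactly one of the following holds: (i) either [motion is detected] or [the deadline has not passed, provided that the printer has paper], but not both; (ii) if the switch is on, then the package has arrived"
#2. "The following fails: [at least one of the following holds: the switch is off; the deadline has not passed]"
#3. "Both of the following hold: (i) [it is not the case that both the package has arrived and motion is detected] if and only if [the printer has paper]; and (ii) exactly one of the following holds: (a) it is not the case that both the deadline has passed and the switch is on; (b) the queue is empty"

3

#1: Formalization: (R xor (P -> ~H)) xor (L -> S)

~H = ~T = F
P -> ~H = F -> F = T
R xor (P -> ~H) = T xor T = F
L -> S = T -> T = T
(R xor (P -> ~H)) xor (L -> S) = F xor T = T
So #1 is true.

#2: In symbols: ~(~L | ~H)

~L = ~T = F
~H = ~T = F
~L | ~H = F | F = F
~(~L | ~H) = ~F = T
Thus #2 is true.

#3: Parsed as ((S nand R) <-> P) & ((H nand L) xor Q)

S nand R = T nand T = F
(S nand R) <-> P = F <-> F = T
H nand L = T nand T = F
(H nand L) xor Q = F xor T = T
((S nand R) <-> P) & ((H nand L) xor Q) = T & T = T
Hence #3 is true.

3 of the 3 statements are true (#1, #2, #3).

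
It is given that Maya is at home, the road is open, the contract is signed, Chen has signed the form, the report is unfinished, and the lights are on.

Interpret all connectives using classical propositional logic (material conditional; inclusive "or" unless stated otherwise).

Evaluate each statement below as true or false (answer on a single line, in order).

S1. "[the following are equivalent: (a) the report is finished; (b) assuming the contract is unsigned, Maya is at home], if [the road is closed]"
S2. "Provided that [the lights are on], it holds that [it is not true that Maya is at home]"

Let Q = "the road is closed" (F), U = "the report is finished" (F), R = "the contract is signed" (T), P = "Maya is at home" (T), V = "the lights are on" (T).

S1: Parsed as Q -> (U <-> (~R -> P))

~R = ~T = F
~R -> P = F -> T = T
U <-> (~R -> P) = F <-> T = F
Q -> (U <-> (~R -> P)) = F -> F = T
Hence S1 is true.

S2: Parsed as V -> ~P

~P = ~T = F
V -> ~P = T -> F = F
So S2 is false.

S1 true, S2 false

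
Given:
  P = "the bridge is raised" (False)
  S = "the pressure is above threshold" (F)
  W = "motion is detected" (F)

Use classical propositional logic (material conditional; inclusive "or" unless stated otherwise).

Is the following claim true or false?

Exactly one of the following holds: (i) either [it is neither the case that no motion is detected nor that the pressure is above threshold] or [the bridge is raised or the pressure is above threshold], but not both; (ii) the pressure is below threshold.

True.

Parsed as ((~W nor S) xor (P | S)) xor ~S

~W = ~F = T
~W nor S = T nor F = F
P | S = F | F = F
(~W nor S) xor (P | S) = F xor F = F
~S = ~F = T
((~W nor S) xor (P | S)) xor ~S = F xor T = T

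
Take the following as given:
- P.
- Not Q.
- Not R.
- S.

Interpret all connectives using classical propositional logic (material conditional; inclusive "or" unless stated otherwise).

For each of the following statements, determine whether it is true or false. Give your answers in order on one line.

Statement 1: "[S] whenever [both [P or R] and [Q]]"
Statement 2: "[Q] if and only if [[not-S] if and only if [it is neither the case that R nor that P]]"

Statement 1: Formalization: ((P | R) & Q) -> S

P | R = T | F = T
(P | R) & Q = T & F = F
((P | R) & Q) -> S = F -> T = T
So Statement 1 is true.

Statement 2: Formalization: Q <-> (~S <-> (R nor P))

~S = ~T = F
R nor P = F nor T = F
~S <-> (R nor P) = F <-> F = T
Q <-> (~S <-> (R nor P)) = F <-> T = F
So Statement 2 is false.

Statement 1 true / Statement 2 false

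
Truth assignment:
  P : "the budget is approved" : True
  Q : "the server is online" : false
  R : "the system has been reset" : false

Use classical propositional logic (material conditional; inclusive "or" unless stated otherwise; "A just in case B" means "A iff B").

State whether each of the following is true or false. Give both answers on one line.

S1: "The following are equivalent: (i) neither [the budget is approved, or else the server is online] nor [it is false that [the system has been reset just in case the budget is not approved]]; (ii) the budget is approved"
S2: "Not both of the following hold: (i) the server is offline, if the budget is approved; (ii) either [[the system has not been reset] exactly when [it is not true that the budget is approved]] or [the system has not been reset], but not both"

S1 F, S2 F

S1: In symbols: ((P or Q) nor not (R iff not P)) iff P

P or Q = True or False = True
not P = not True = False
R iff not P = False iff False = True
not (R iff not P) = not True = False
(P or Q) nor not (R iff not P) = True nor False = False
((P or Q) nor not (R iff not P)) iff P = False iff True = False
Hence S1 is false.

S2: This is (P -> not Q) nand ((not R iff not P) xor not R).

not Q = not False = True
P -> not Q = True -> True = True
not R = not False = True
not P = not True = False
not R iff not P = True iff False = False
not R = not False = True
(not R iff not P) xor not R = False xor True = True
(P -> not Q) nand ((not R iff not P) xor not R) = True nand True = False
So S2 is false.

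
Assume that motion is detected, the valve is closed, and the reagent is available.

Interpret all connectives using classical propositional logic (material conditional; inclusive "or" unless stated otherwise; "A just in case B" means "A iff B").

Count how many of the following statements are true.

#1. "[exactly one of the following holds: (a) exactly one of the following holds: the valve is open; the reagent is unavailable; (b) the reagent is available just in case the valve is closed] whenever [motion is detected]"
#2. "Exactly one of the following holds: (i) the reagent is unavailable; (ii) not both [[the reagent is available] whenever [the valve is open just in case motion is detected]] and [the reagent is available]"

1

Let P = "motion is detected" (T), Q = "the valve is open" (F), R = "the reagent is available" (T).

#1: In symbols: P -> ((Q xor ~R) xor (R <-> ~Q))

~R = ~T = F
Q xor ~R = F xor F = F
~Q = ~F = T
R <-> ~Q = T <-> T = T
(Q xor ~R) xor (R <-> ~Q) = F xor T = T
P -> ((Q xor ~R) xor (R <-> ~Q)) = T -> T = T
Hence #1 is true.

#2: Parsed as ~R xor (((Q <-> P) -> R) nand R)

~R = ~T = F
Q <-> P = F <-> T = F
(Q <-> P) -> R = F -> T = T
((Q <-> P) -> R) nand R = T nand T = F
~R xor (((Q <-> P) -> R) nand R) = F xor F = F
Thus #2 is false.

True statements: 1 (#1).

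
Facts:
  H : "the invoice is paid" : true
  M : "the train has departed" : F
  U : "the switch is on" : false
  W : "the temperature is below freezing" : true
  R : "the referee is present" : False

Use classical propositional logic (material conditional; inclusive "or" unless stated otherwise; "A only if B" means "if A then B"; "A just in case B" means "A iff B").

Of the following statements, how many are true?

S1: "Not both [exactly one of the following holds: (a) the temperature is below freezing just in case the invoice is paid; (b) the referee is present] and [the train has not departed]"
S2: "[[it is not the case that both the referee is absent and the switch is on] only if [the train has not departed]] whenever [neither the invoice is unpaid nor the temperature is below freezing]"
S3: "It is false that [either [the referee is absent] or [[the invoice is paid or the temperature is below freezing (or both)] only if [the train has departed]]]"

S1: Parsed as ((W <-> H) xor R) nand ~M

W <-> H = T <-> T = T
(W <-> H) xor R = T xor F = T
~M = ~F = T
((W <-> H) xor R) nand ~M = T nand T = F
Thus S1 is false.

S2: Parsed as (~H nor W) -> ((~R nand U) -> ~M)

~H = ~T = F
~H nor W = F nor T = F
~R = ~F = T
~R nand U = T nand F = T
~M = ~F = T
(~R nand U) -> ~M = T -> T = T
(~H nor W) -> ((~R nand U) -> ~M) = F -> T = T
Thus S2 is true.

S3: Parsed as ~(~R | ((H | W) -> M))

~R = ~F = T
H | W = T | T = T
(H | W) -> M = T -> F = F
~R | ((H | W) -> M) = T | F = T
~(~R | ((H | W) -> M)) = ~T = F
Hence S3 is false.

Count: 1.

1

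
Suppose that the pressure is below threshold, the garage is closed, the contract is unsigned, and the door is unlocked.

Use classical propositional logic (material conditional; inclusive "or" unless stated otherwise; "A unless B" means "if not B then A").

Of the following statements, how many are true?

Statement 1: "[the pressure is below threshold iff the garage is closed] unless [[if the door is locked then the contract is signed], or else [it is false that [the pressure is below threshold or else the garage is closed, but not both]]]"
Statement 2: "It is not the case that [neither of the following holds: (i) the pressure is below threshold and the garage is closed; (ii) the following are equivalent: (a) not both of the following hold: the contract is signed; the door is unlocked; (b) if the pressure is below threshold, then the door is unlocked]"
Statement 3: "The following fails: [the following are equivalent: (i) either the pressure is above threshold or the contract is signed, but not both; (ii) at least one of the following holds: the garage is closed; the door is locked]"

Let P = "the pressure is above threshold" (False), Q = "the garage is closed" (True), S = "the door is locked" (False), R = "the contract is signed" (False).

Statement 1: This is (not P iff Q) or ((S -> R) or not (not P xor Q)).

not P = not False = True
not P iff Q = True iff True = True
S -> R = False -> False = True
not P = not False = True
not P xor Q = True xor True = False
not (not P xor Q) = not False = True
(S -> R) or not (not P xor Q) = True or True = True
(not P iff Q) or ((S -> R) or not (not P xor Q)) = True or True = True
So Statement 1 is true.

Statement 2: In symbols: not ((not P and Q) nor ((R nand not S) iff (not P -> not S)))

not P = not False = True
not P and Q = True and True = True
not S = not False = True
R nand not S = False nand True = True
not P = not False = True
not S = not False = True
not P -> not S = True -> True = True
(R nand not S) iff (not P -> not S) = True iff True = True
(not P and Q) nor ((R nand not S) iff (not P -> not S)) = True nor True = False
not ((not P and Q) nor ((R nand not S) iff (not P -> not S))) = not False = True
Hence Statement 2 is true.

Statement 3: In symbols: not ((P xor R) iff (Q or S))

P xor R = False xor False = False
Q or S = True or False = True
(P xor R) iff (Q or S) = False iff True = False
not ((P xor R) iff (Q or S)) = not False = True
So Statement 3 is true.

True statements: 3.

3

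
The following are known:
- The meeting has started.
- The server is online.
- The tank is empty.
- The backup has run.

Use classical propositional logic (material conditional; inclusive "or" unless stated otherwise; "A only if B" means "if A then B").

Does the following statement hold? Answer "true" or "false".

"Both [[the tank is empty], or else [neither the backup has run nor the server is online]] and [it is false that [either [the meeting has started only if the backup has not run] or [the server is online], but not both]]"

Let P = "the tank is full" (False), V = "the backup has run" (True), K = "the server is online" (True), D = "the meeting has started" (True).
This is (not P or (V nor K)) and not ((D -> not V) xor K).

not P = not False = True
V nor K = True nor True = False
not P or (V nor K) = True or False = True
not V = not True = False
D -> not V = True -> False = False
(D -> not V) xor K = False xor True = True
not ((D -> not V) xor K) = not True = False
(not P or (V nor K)) and not ((D -> not V) xor K) = True and False = False

False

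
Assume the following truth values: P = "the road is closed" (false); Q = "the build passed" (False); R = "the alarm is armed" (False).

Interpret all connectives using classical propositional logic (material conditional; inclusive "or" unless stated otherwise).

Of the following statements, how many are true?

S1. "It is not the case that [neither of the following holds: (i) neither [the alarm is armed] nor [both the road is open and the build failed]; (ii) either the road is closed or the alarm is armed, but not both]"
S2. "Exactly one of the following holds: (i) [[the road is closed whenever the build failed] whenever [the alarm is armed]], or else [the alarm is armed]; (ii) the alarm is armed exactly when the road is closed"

0

S1: Parsed as ¬((R ↓ (¬P ∧ ¬Q)) ↓ (P ⊕ R))

¬P = ¬F = T
¬Q = ¬F = T
¬P ∧ ¬Q = T ∧ T = T
R ↓ (¬P ∧ ¬Q) = F ↓ T = F
P ⊕ R = F ⊕ F = F
(R ↓ (¬P ∧ ¬Q)) ↓ (P ⊕ R) = F ↓ F = T
¬((R ↓ (¬P ∧ ¬Q)) ↓ (P ⊕ R)) = ¬T = F
So S1 is false.

S2: In symbols: ((R → (¬Q → P)) ∨ R) ⊕ (R ↔ P)

¬Q = ¬F = T
¬Q → P = T → F = F
R → (¬Q → P) = F → F = T
(R → (¬Q → P)) ∨ R = T ∨ F = T
R ↔ P = F ↔ F = T
((R → (¬Q → P)) ∨ R) ⊕ (R ↔ P) = T ⊕ T = F
So S2 is false.

0 of the 2 statements are true (none).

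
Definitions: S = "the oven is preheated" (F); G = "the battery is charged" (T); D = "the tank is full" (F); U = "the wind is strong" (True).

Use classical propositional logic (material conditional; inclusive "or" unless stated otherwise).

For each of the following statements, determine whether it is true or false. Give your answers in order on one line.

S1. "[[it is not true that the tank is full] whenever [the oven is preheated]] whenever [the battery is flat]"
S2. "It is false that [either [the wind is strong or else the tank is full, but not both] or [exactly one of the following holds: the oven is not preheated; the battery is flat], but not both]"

S1: Formalization: ¬G → (S → ¬D)

¬G = ¬T = F
¬D = ¬F = T
S → ¬D = F → T = T
¬G → (S → ¬D) = F → T = T
Hence S1 is true.

S2: Parsed as ¬((U ⊕ D) ⊕ (¬S ⊕ ¬G))

U ⊕ D = T ⊕ F = T
¬S = ¬F = T
¬G = ¬T = F
¬S ⊕ ¬G = T ⊕ F = T
(U ⊕ D) ⊕ (¬S ⊕ ¬G) = T ⊕ T = F
¬((U ⊕ D) ⊕ (¬S ⊕ ¬G)) = ¬F = T
Thus S2 is true.

S1 True; S2 True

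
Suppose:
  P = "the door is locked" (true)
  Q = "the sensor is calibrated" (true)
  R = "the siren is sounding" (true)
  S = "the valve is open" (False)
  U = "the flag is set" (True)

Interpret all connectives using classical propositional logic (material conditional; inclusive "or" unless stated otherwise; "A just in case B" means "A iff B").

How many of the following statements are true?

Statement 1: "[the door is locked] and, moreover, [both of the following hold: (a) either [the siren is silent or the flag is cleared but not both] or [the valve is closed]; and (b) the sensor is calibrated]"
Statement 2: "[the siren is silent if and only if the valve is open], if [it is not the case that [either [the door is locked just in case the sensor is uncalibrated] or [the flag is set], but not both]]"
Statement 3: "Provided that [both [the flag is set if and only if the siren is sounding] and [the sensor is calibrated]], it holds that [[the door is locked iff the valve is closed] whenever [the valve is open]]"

Statement 1: Formalization: P & (((~R xor ~U) | ~S) & Q)

~R = ~T = F
~U = ~T = F
~R xor ~U = F xor F = F
~S = ~F = T
(~R xor ~U) | ~S = F | T = T
((~R xor ~U) | ~S) & Q = T & T = T
P & (((~R xor ~U) | ~S) & Q) = T & T = T
Hence Statement 1 is true.

Statement 2: Parsed as ~((P <-> ~Q) xor U) -> (~R <-> S)

~Q = ~T = F
P <-> ~Q = T <-> F = F
(P <-> ~Q) xor U = F xor T = T
~((P <-> ~Q) xor U) = ~T = F
~R = ~T = F
~R <-> S = F <-> F = T
~((P <-> ~Q) xor U) -> (~R <-> S) = F -> T = T
Thus Statement 2 is true.

Statement 3: Formalization: ((U <-> R) & Q) -> (S -> (P <-> ~S))

U <-> R = T <-> T = T
(U <-> R) & Q = T & T = T
~S = ~F = T
P <-> ~S = T <-> T = T
S -> (P <-> ~S) = F -> T = T
((U <-> R) & Q) -> (S -> (P <-> ~S)) = T -> T = T
Thus Statement 3 is true.

Count: 3.

3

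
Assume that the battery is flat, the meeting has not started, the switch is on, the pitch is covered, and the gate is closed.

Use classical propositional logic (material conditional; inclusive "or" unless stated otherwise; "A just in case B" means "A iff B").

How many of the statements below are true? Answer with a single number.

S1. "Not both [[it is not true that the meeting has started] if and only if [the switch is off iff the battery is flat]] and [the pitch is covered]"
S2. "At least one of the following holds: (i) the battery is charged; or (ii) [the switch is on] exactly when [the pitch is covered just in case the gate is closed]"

2

Let W = "the meeting has started" (F), D = "the switch is on" (T), P = "the battery is charged" (F), V = "the pitch is covered" (T), Q = "the gate is open" (F).

S1: This is (¬W ↔ (¬D ↔ ¬P)) ↑ V.

¬W = ¬F = T
¬D = ¬T = F
¬P = ¬F = T
¬D ↔ ¬P = F ↔ T = F
¬W ↔ (¬D ↔ ¬P) = T ↔ F = F
(¬W ↔ (¬D ↔ ¬P)) ↑ V = F ↑ T = T
Thus S1 is true.

S2: Parsed as P ∨ (D ↔ (V ↔ ¬Q))

¬Q = ¬F = T
V ↔ ¬Q = T ↔ T = T
D ↔ (V ↔ ¬Q) = T ↔ T = T
P ∨ (D ↔ (V ↔ ¬Q)) = F ∨ T = T
So S2 is true.

2 of the 2 statements are true.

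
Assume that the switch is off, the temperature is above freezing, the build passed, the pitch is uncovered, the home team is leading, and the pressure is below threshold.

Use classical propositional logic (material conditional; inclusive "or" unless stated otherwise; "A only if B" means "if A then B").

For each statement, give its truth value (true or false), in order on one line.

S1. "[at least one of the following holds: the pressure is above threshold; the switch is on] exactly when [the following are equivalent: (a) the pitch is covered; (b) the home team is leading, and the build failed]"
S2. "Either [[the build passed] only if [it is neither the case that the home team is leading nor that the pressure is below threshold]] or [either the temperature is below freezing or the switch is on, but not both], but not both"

S1 F; S2 F

Let S = "the pressure is above threshold" (False), N = "the switch is on" (False), W = "the pitch is covered" (False), Q = "the home team is leading" (True), D = "the build passed" (True), L = "the temperature is below freezing" (False).

S1: Parsed as (S or N) iff (W iff (Q and not D))

S or N = False or False = False
not D = not True = False
Q and not D = True and False = False
W iff (Q and not D) = False iff False = True
(S or N) iff (W iff (Q and not D)) = False iff True = False
So S1 is false.

S2: In symbols: (D -> (Q nor not S)) xor (L xor N)

not S = not False = True
Q nor not S = True nor True = False
D -> (Q nor not S) = True -> False = False
L xor N = False xor False = False
(D -> (Q nor not S)) xor (L xor N) = False xor False = False
Hence S2 is false.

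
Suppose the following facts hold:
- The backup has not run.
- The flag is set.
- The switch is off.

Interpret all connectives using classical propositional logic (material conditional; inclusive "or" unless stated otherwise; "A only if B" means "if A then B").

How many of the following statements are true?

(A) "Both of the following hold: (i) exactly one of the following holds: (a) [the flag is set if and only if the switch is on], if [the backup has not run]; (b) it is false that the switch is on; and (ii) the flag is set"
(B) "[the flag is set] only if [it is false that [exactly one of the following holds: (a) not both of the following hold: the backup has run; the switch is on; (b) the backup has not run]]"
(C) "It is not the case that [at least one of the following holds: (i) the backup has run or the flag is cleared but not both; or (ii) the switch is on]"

3

Let K = "the backup has run" (False), M = "the flag is set" (True), U = "the switch is on" (False).

(A): Parsed as ((not K -> (M iff U)) xor not U) and M

not K = not False = True
M iff U = True iff False = False
not K -> (M iff U) = True -> False = False
not U = not False = True
(not K -> (M iff U)) xor not U = False xor True = True
((not K -> (M iff U)) xor not U) and M = True and True = True
Thus (A) is true.

(B): In symbols: M -> not ((K nand U) xor not K)

K nand U = False nand False = True
not K = not False = True
(K nand U) xor not K = True xor True = False
not ((K nand U) xor not K) = not False = True
M -> not ((K nand U) xor not K) = True -> True = True
Thus (B) is true.

(C): Formalization: not ((K xor not M) or U)

not M = not True = False
K xor not M = False xor False = False
(K xor not M) or U = False or False = False
not ((K xor not M) or U) = not False = True
So (C) is true.

3 of the 3 statements are true.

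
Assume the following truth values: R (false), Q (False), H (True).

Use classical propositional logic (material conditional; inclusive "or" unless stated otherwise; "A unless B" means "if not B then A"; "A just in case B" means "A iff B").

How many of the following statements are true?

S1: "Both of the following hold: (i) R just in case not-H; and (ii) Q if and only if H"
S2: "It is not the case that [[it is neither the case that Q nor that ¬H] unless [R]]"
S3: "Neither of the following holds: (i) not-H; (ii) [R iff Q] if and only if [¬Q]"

S1: Parsed as (R iff not H) and (Q iff H)

not H = not True = False
R iff not H = False iff False = True
Q iff H = False iff True = False
(R iff not H) and (Q iff H) = True and False = False
Thus S1 is false.

S2: This is not ((Q nor not H) or R).

not H = not True = False
Q nor not H = False nor False = True
(Q nor not H) or R = True or False = True
not ((Q nor not H) or R) = not True = False
Thus S2 is false.

S3: In symbols: not H nor ((R iff Q) iff not Q)

not H = not True = False
R iff Q = False iff False = True
not Q = not False = True
(R iff Q) iff not Q = True iff True = True
not H nor ((R iff Q) iff not Q) = False nor True = False
Thus S3 is false.

True statements: 0 (none).

0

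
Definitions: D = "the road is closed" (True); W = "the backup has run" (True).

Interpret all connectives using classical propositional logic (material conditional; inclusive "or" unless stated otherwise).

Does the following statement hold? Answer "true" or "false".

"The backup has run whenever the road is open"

true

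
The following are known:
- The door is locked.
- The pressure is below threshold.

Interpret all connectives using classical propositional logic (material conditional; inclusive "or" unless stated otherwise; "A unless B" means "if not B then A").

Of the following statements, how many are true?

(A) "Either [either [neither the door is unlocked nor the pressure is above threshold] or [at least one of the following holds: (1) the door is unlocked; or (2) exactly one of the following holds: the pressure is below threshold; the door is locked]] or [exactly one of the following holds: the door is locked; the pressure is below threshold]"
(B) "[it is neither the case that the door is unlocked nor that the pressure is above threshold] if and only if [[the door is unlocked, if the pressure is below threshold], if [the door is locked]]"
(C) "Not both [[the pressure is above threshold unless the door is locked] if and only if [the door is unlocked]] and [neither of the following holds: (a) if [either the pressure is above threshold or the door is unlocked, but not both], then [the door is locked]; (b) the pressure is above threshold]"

2

Let P = "the door is locked" (T), Q = "the pressure is above threshold" (F).

(A): Parsed as ((¬P ↓ Q) ∨ (¬P ∨ (¬Q ⊕ P))) ∨ (P ⊕ ¬Q)

¬P = ¬T = F
¬P ↓ Q = F ↓ F = T
¬P = ¬T = F
¬Q = ¬F = T
¬Q ⊕ P = T ⊕ T = F
¬P ∨ (¬Q ⊕ P) = F ∨ F = F
(¬P ↓ Q) ∨ (¬P ∨ (¬Q ⊕ P)) = T ∨ F = T
¬Q = ¬F = T
P ⊕ ¬Q = T ⊕ T = F
((¬P ↓ Q) ∨ (¬P ∨ (¬Q ⊕ P))) ∨ (P ⊕ ¬Q) = T ∨ F = T
Thus (A) is true.

(B): In symbols: (¬P ↓ Q) ↔ (P → (¬Q → ¬P))

¬P = ¬T = F
¬P ↓ Q = F ↓ F = T
¬Q = ¬F = T
¬P = ¬T = F
¬Q → ¬P = T → F = F
P → (¬Q → ¬P) = T → F = F
(¬P ↓ Q) ↔ (P → (¬Q → ¬P)) = T ↔ F = F
Hence (B) is false.

(C): Parsed as ((Q ∨ P) ↔ ¬P) ↑ (((Q ⊕ ¬P) → P) ↓ Q)

Q ∨ P = F ∨ T = T
¬P = ¬T = F
(Q ∨ P) ↔ ¬P = T ↔ F = F
¬P = ¬T = F
Q ⊕ ¬P = F ⊕ F = F
(Q ⊕ ¬P) → P = F → T = T
((Q ⊕ ¬P) → P) ↓ Q = T ↓ F = F
((Q ∨ P) ↔ ¬P) ↑ (((Q ⊕ ¬P) → P) ↓ Q) = F ↑ F = T
So (C) is true.

2 of the 3 statements are true ((A), (C)).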